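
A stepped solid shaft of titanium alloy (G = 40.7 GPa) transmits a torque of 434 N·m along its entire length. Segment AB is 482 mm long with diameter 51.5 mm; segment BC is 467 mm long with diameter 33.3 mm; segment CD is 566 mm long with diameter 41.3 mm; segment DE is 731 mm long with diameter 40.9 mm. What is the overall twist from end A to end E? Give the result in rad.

0.0982 rad

J_AB = π(0.0515)⁴/32 = 6.91×10^-7 m⁴; J_BC = π(0.0333)⁴/32 = 1.21×10^-7 m⁴; J_CD = π(0.0413)⁴/32 = 2.86×10^-7 m⁴; J_DE = π(0.0409)⁴/32 = 2.75×10^-7 m⁴.
θ = (T/G)·Σ L_i/J_i = (434.0/40.7×10⁹)·(0.482/6.91×10^-7 + 0.467/1.21×10^-7 + 0.566/2.86×10^-7 + 0.731/2.75×10^-7) = 0.09820 rad.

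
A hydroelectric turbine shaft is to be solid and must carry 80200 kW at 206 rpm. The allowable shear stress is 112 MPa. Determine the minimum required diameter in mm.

553 mm

ω = 2π·206/60 = 21.57 rad/s, so T = P/ω = 80200×10³ / 21.57 = 3.718e6 N·m.
For a solid shaft τ_max = 16T/(πd³), so d = (16T/(π τ_allow))^(1/3) = (16·3.718e6/(π·1.12×10^8))^(1/3) = 0.5529 m.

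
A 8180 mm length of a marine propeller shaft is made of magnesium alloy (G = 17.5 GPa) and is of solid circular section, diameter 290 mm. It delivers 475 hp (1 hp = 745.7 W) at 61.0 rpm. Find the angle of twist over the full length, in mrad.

37.3 mrad

ω = 2π·61.0/60 = 6.388 rad/s, so T = P/ω = 475×745.7 / 6.388 = 55450 N·m.
J = πd⁴/32 = π(0.290)⁴/32 = 6.944×10^-4 m⁴.
θ = T·L/(G·J) = 55450 × 8.18 / (17.5×10⁹ × 6.944×10^-4) = 0.03733 rad.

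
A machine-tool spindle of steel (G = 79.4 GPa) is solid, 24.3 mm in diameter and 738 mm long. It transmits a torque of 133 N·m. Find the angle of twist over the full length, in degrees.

2.07°

J = πd⁴/32 = π(0.0243)⁴/32 = 3.423×10^-8 m⁴.
θ = T·L/(G·J) = 133.0 × 0.738 / (79.4×10⁹ × 3.423×10^-8) = 0.03611 rad.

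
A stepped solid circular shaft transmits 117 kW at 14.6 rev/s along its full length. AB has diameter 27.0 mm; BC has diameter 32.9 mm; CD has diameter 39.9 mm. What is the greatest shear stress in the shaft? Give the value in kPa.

ω = 2π·14.6 = 91.73 rad/s, so T = P/ω = 117×10³ / 91.73 = 1275 N·m.
Under the same torque, τ_max = 16T/(πd³) is largest where d is smallest — segment AB (d = 27.0 mm).
τ_max = 16·1275/(π·(0.0270)³) = 3.300×10^8 Pa.

330000 kPa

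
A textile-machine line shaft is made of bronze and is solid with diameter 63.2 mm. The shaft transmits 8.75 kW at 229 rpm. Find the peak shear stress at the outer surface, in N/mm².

ω = 2π·229/60 = 23.98 rad/s, so T = P/ω = 8.75×10³ / 23.98 = 364.9 N·m.
J = πd⁴/32 = π(0.0632)⁴/32 = 1.566×10^-6 m⁴.
τ_max = T·r/J = 364.9 × 0.0316 / 1.566×10^-6 = 7.361×10^6 Pa.

7.36 N/mm²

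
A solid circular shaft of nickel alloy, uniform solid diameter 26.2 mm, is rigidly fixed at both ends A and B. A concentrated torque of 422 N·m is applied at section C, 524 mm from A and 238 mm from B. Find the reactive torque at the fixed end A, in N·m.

With uniform GJ and both ends fixed, compatibility θ_AC = θ_CB gives T_A·a = T_B·b, together with T_A + T_B = T₀.
T_A = T₀·b/(a+b) = 422.0·238/762.0 = 131.8 N·m; T_B = 290.2 N·m.

132 N·m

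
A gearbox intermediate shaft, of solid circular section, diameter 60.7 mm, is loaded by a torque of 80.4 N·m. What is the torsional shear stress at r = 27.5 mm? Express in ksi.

0.241 ksi

J = πd⁴/32 = π(0.0607)⁴/32 = 1.333×10^-6 m⁴.
Shear stress varies linearly with radius: τ = T·r/J = 80.40 × 0.0275 / 1.333×10^-6 = 1.659×10^6 Pa.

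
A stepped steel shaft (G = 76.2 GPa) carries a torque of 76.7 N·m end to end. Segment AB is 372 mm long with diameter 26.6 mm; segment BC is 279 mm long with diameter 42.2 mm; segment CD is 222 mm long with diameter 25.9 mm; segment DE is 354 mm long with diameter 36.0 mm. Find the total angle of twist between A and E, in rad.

0.0157 rad

J_AB = π(0.0266)⁴/32 = 4.92×10^-8 m⁴; J_BC = π(0.0422)⁴/32 = 3.11×10^-7 m⁴; J_CD = π(0.0259)⁴/32 = 4.42×10^-8 m⁴; J_DE = π(0.0360)⁴/32 = 1.65×10^-7 m⁴.
θ = (T/G)·Σ L_i/J_i = (76.70/76.2×10⁹)·(0.372/4.92×10^-8 + 0.279/3.11×10^-7 + 0.222/4.42×10^-8 + 0.354/1.65×10^-7) = 0.01574 rad.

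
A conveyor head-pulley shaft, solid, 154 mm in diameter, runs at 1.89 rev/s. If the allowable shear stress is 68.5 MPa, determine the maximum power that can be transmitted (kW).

J = πd⁴/32 = π(0.154)⁴/32 = 5.522×10^-5 m⁴.
T_max = τ_allow·J/r = 6.85×10^7 × 5.522×10^-5 / 0.0770 = 49120 N·m.
ω = 2π·1.89 = 11.88 rad/s, so P_max = T_max·ω = 5.833×10^5 W.

583 kW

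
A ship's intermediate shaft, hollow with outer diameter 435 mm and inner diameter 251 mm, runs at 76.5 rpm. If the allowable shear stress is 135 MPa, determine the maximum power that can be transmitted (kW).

J = π(d_o⁴ − d_i⁴)/32 = π(0.435⁴ − 0.251⁴)/32 = 3.126×10^-3 m⁴.
T_max = τ_allow·J/r = 1.35×10^8 × 3.126×10^-3 / 0.217 = 1.940e6 N·m.
ω = 2π·76.5/60 = 8.011 rad/s, so P_max = T_max·ω = 1.554×10^7 W.

15500 kW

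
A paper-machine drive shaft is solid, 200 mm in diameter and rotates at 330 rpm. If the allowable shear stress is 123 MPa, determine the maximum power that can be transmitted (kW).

J = πd⁴/32 = π(0.200)⁴/32 = 1.571×10^-4 m⁴.
T_max = τ_allow·J/r = 1.23×10^8 × 1.571×10^-4 / 0.100 = 193200 N·m.
ω = 2π·330/60 = 34.56 rad/s, so P_max = T_max·ω = 6.677×10^6 W.

6680 kW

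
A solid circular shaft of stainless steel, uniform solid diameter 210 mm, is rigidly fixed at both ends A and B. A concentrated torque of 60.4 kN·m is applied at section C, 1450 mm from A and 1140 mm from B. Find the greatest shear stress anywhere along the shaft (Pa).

1.86e7 Pa

With uniform GJ and both ends fixed, compatibility θ_AC = θ_CB gives T_A·a = T_B·b, together with T_A + T_B = T₀.
T_A = T₀·b/(a+b) = 60400·1140/2590 = 26590 N·m; T_B = 33810 N·m.
τ in each portion: τ_AC = 1.46×10^7 Pa, τ_CB = 1.86×10^7 Pa; maximum is in CB.
τ_max = T_CB·r/J = 33810·0.105/1.91×10^-4 = 1.860×10^7 Pa.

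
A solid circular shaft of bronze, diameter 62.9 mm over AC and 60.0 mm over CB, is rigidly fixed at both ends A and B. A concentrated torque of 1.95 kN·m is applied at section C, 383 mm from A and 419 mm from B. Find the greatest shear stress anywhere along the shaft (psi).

3290 psi

Compatibility: T_A·a/J_AC = T_B·b/J_CB with T_A + T_B = T₀.
J_AC = 1.54×10^-6 m⁴, J_CB = 1.27×10^-6 m⁴, so T_A = T₀·(J_AC/a)/((J_AC/a)+(J_CB/b)) = 1110 N·m, T_B = 840.0 N·m.
τ in each portion: τ_AC = 2.27×10^7 Pa, τ_CB = 1.98×10^7 Pa; maximum is in AC.
τ_max = T_AC·r/J = 1110·0.0314/1.54×10^-6 = 2.272×10^7 Pa.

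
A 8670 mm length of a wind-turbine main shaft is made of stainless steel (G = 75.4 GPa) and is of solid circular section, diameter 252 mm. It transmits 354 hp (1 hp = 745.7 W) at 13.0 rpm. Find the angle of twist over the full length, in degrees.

ω = 2π·13.0/60 = 1.361 rad/s, so T = P/ω = 354×745.7 / 1.361 = 193900 N·m.
J = πd⁴/32 = π(0.252)⁴/32 = 3.959×10^-4 m⁴.
θ = T·L/(G·J) = 193900 × 8.67 / (75.4×10⁹ × 3.959×10^-4) = 0.05632 rad.

3.23°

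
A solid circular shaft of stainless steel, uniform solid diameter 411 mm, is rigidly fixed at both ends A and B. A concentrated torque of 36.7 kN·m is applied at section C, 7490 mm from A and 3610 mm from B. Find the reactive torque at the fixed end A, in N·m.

11900 N·m

With uniform GJ and both ends fixed, compatibility θ_AC = θ_CB gives T_A·a = T_B·b, together with T_A + T_B = T₀.
T_A = T₀·b/(a+b) = 36700·3610/11100 = 11940 N·m; T_B = 24760 N·m.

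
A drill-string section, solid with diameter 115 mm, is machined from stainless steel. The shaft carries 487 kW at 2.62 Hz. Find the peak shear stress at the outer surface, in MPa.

ω = 2π·2.62 = 16.46 rad/s, so T = P/ω = 487×10³ / 16.46 = 29580 N·m.
J = πd⁴/32 = π(0.115)⁴/32 = 1.717×10^-5 m⁴.
τ_max = T·r/J = 29580 × 0.0575 / 1.717×10^-5 = 9.907×10^7 Pa.

99.1 MPa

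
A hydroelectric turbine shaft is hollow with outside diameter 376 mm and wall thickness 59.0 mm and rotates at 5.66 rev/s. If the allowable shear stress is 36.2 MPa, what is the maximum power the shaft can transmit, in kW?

J = π(d_o⁴ − d_i⁴)/32 = π(0.376⁴ − 0.258⁴)/32 = 1.527×10^-3 m⁴.
T_max = τ_allow·J/r = 3.62×10^7 × 1.527×10^-3 / 0.188 = 294100 N·m.
ω = 2π·5.66 = 35.56 rad/s, so P_max = T_max·ω = 1.046×10^7 W.

10500 kW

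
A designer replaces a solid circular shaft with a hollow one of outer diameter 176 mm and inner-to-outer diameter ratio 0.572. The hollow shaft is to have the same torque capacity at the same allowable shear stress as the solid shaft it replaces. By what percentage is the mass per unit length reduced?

27.4 %

Equal τ_max and T ⇒ the solid shaft needs d_s³ = d_o³(1−k⁴), so d_s = 176·(1−0.572⁴)^(1/3) = 169.5 mm.
Area ratio A_h/A_s = d_o²(1−k²)/d_s² = (1−k²)/(1−k⁴)^(2/3) = 0.7256.
Mass saving = 1 − 0.7256 = 27.4 %.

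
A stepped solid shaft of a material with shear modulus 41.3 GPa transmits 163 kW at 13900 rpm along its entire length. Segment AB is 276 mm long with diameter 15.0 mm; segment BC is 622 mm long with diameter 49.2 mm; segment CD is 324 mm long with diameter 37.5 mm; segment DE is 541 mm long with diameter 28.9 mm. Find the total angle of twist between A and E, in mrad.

179 mrad

ω = 2π·13900/60 = 1456 rad/s, so T = P/ω = 163×10³ / 1456 = 112.0 N·m.
J_AB = π(0.0150)⁴/32 = 4.97×10^-9 m⁴; J_BC = π(0.0492)⁴/32 = 5.75×10^-7 m⁴; J_CD = π(0.0375)⁴/32 = 1.94×10^-7 m⁴; J_DE = π(0.0289)⁴/32 = 6.85×10^-8 m⁴.
θ = (T/G)·Σ L_i/J_i = (112.0/41.3×10⁹)·(0.276/4.97×10^-9 + 0.622/5.75×10^-7 + 0.324/1.94×10^-7 + 0.541/6.85×10^-8) = 0.1794 rad.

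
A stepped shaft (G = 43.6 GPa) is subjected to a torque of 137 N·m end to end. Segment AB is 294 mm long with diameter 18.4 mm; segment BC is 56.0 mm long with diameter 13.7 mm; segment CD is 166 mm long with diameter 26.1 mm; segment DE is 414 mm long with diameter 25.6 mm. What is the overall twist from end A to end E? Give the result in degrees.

10.0°

J_AB = π(0.0184)⁴/32 = 1.13×10^-8 m⁴; J_BC = π(0.0137)⁴/32 = 3.46×10^-9 m⁴; J_CD = π(0.0261)⁴/32 = 4.56×10^-8 m⁴; J_DE = π(0.0256)⁴/32 = 4.22×10^-8 m⁴.
θ = (T/G)·Σ L_i/J_i = (137.0/43.6×10⁹)·(0.294/1.13×10^-8 + 0.0560/3.46×10^-9 + 0.166/4.56×10^-8 + 0.414/4.22×10^-8) = 0.1753 rad.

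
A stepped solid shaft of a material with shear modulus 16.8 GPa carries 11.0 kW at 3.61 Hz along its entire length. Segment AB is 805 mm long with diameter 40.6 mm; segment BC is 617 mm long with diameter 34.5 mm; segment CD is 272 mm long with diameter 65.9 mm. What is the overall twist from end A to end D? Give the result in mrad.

ω = 2π·3.61 = 22.68 rad/s, so T = P/ω = 11.0×10³ / 22.68 = 485.0 N·m.
J_AB = π(0.0406)⁴/32 = 2.67×10^-7 m⁴; J_BC = π(0.0345)⁴/32 = 1.39×10^-7 m⁴; J_CD = π(0.0659)⁴/32 = 1.85×10^-6 m⁴.
θ = (T/G)·Σ L_i/J_i = (485.0/16.8×10⁹)·(0.805/2.67×10^-7 + 0.617/1.39×10^-7 + 0.272/1.85×10^-6) = 0.2194 rad.

219 mrad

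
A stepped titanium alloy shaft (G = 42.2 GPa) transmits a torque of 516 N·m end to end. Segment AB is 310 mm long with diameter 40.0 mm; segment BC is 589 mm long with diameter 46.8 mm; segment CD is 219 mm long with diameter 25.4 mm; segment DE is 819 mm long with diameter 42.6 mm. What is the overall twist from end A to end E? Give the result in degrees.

7.27°

J_AB = π(0.0400)⁴/32 = 2.51×10^-7 m⁴; J_BC = π(0.0468)⁴/32 = 4.71×10^-7 m⁴; J_CD = π(0.0254)⁴/32 = 4.09×10^-8 m⁴; J_DE = π(0.0426)⁴/32 = 3.23×10^-7 m⁴.
θ = (T/G)·Σ L_i/J_i = (516.0/42.2×10⁹)·(0.310/2.51×10^-7 + 0.589/4.71×10^-7 + 0.219/4.09×10^-8 + 0.819/3.23×10^-7) = 0.1269 rad.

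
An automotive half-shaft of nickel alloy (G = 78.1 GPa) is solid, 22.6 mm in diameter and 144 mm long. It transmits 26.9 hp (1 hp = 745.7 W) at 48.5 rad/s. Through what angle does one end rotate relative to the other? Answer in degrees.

1.71°

ω = 48.5 rad/s, so T = P/ω = 26.9×745.7 / 48.50 = 413.6 N·m.
J = πd⁴/32 = π(0.0226)⁴/32 = 2.561×10^-8 m⁴.
θ = T·L/(G·J) = 413.6 × 0.144 / (78.1×10⁹ × 2.561×10^-8) = 0.02978 rad.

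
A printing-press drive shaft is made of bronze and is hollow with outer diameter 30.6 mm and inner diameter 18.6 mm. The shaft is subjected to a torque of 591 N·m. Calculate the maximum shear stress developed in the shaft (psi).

J = π(d_o⁴ − d_i⁴)/32 = π(0.0306⁴ − 0.0186⁴)/32 = 7.433×10^-8 m⁴.
τ_max = T·r/J = 591.0 × 0.0153 / 7.433×10^-8 = 1.217×10^8 Pa.

17600 psi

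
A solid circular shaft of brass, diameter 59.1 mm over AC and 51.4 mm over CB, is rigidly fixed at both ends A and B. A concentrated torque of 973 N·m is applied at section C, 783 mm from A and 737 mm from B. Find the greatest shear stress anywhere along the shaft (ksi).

2.17 ksi

Compatibility: T_A·a/J_AC = T_B·b/J_CB with T_A + T_B = T₀.
J_AC = 1.20×10^-6 m⁴, J_CB = 6.85×10^-7 m⁴, so T_A = T₀·(J_AC/a)/((J_AC/a)+(J_CB/b)) = 605.2 N·m, T_B = 367.8 N·m.
τ in each portion: τ_AC = 1.49×10^7 Pa, τ_CB = 1.38×10^7 Pa; maximum is in AC.
τ_max = T_AC·r/J = 605.2·0.0295/1.20×10^-6 = 1.493×10^7 Pa.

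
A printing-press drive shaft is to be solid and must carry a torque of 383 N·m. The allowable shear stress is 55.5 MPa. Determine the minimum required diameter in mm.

For a solid shaft τ_max = 16T/(πd³), so d = (16T/(π τ_allow))^(1/3) = (16·383.0/(π·5.55×10^7))^(1/3) = 0.03276 m.

32.8 mm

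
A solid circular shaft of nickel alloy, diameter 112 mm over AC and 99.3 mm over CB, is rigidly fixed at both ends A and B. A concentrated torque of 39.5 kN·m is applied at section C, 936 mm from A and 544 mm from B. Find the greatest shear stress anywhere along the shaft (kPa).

Compatibility: T_A·a/J_AC = T_B·b/J_CB with T_A + T_B = T₀.
J_AC = 1.54×10^-5 m⁴, J_CB = 9.55×10^-6 m⁴, so T_A = T₀·(J_AC/a)/((J_AC/a)+(J_CB/b)) = 19150 N·m, T_B = 20350 N·m.
τ in each portion: τ_AC = 6.94×10^7 Pa, τ_CB = 1.06×10^8 Pa; maximum is in CB.
τ_max = T_CB·r/J = 20350·0.0496/9.55×10^-6 = 1.059×10^8 Pa.

106000 kPa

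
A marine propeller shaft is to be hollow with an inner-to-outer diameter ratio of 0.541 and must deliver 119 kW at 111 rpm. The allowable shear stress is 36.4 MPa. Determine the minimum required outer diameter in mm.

ω = 2π·111/60 = 11.62 rad/s, so T = P/ω = 119×10³ / 11.62 = 10240 N·m.
For a hollow shaft with d_i/d_o = 0.541: τ_max = 16T/(π d_o³ (1−k⁴)), so d_o = [16T/(π τ_allow (1−k⁴))]^(1/3) = [16·10240/(π·3.64×10^7·0.9143)]^(1/3) = 0.1161 m.

116 mm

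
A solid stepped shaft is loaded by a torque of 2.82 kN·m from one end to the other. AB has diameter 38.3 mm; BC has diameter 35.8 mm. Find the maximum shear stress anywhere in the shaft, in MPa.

Under the same torque, τ_max = 16T/(πd³) is largest where d is smallest — segment BC (d = 35.8 mm).
τ_max = 16·2820/(π·(0.0358)³) = 3.130×10^8 Pa.

313 MPa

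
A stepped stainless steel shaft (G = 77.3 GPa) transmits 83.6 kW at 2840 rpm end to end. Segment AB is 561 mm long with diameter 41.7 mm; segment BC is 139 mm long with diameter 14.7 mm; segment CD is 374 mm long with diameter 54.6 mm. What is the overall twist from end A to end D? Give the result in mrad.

119 mrad

ω = 2π·2840/60 = 297.4 rad/s, so T = P/ω = 83.6×10³ / 297.4 = 281.1 N·m.
J_AB = π(0.0417)⁴/32 = 2.97×10^-7 m⁴; J_BC = π(0.0147)⁴/32 = 4.58×10^-9 m⁴; J_CD = π(0.0546)⁴/32 = 8.73×10^-7 m⁴.
θ = (T/G)·Σ L_i/J_i = (281.1/77.3×10⁹)·(0.561/2.97×10^-7 + 0.139/4.58×10^-9 + 0.374/8.73×10^-7) = 0.1187 rad.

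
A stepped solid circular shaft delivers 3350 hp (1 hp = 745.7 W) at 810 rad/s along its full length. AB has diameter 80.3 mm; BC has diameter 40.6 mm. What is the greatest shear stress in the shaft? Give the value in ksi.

ω = 810 rad/s, so T = P/ω = 3350×745.7 / 810.0 = 3084 N·m.
Under the same torque, τ_max = 16T/(πd³) is largest where d is smallest — segment BC (d = 40.6 mm).
τ_max = 16·3084/(π·(0.0406)³) = 2.347×10^8 Pa.

34.0 ksi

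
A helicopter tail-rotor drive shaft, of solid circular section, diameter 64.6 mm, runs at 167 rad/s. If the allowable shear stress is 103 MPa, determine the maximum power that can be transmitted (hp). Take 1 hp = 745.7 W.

J = πd⁴/32 = π(0.0646)⁴/32 = 1.710×10^-6 m⁴.
T_max = τ_allow·J/r = 1.03×10^8 × 1.710×10^-6 / 0.0323 = 5452 N·m.
ω = 167 rad/s, so P_max = T_max·ω = 9.105×10^5 W.

1220 hp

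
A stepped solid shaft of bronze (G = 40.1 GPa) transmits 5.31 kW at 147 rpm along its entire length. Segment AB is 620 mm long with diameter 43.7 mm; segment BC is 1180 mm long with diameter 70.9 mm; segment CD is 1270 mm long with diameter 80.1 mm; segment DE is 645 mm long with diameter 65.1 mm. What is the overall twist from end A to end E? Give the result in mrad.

24.8 mrad

ω = 2π·147/60 = 15.39 rad/s, so T = P/ω = 5.31×10³ / 15.39 = 344.9 N·m.
J_AB = π(0.0437)⁴/32 = 3.58×10^-7 m⁴; J_BC = π(0.0709)⁴/32 = 2.48×10^-6 m⁴; J_CD = π(0.0801)⁴/32 = 4.04×10^-6 m⁴; J_DE = π(0.0651)⁴/32 = 1.76×10^-6 m⁴.
θ = (T/G)·Σ L_i/J_i = (344.9/40.1×10⁹)·(0.620/3.58×10^-7 + 1.18/2.48×10^-6 + 1.27/4.04×10^-6 + 0.645/1.76×10^-6) = 0.02484 rad.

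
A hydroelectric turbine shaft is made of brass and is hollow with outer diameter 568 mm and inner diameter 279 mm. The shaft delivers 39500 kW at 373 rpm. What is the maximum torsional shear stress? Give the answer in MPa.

29.8 MPa

ω = 2π·373/60 = 39.06 rad/s, so T = P/ω = 39500×10³ / 39.06 = 1.011e6 N·m.
J = π(d_o⁴ − d_i⁴)/32 = π(0.568⁴ − 0.279⁴)/32 = 9.624×10^-3 m⁴.
τ_max = T·r/J = 1.011e6 × 0.284 / 9.624×10^-3 = 2.984×10^7 Pa.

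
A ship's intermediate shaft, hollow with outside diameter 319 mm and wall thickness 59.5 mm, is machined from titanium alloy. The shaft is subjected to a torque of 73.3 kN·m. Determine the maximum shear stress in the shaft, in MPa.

13.6 MPa

J = π(d_o⁴ − d_i⁴)/32 = π(0.319⁴ − 0.200⁴)/32 = 8.595×10^-4 m⁴.
τ_max = T·r/J = 73300 × 0.160 / 8.595×10^-4 = 1.360×10^7 Pa.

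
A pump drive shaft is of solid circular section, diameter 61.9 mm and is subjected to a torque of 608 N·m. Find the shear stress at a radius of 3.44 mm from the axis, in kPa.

1450 kPa

J = πd⁴/32 = π(0.0619)⁴/32 = 1.441×10^-6 m⁴.
Shear stress varies linearly with radius: τ = T·r/J = 608.0 × 0.00344 / 1.441×10^-6 = 1.451×10^6 Pa.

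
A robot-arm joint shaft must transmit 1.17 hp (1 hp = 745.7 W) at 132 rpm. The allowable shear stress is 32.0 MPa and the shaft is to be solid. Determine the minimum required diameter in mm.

21.6 mm

ω = 2π·132/60 = 13.82 rad/s, so T = P/ω = 1.17×745.7 / 13.82 = 63.12 N·m.
For a solid shaft τ_max = 16T/(πd³), so d = (16T/(π τ_allow))^(1/3) = (16·63.12/(π·3.20×10^7))^(1/3) = 0.02158 m.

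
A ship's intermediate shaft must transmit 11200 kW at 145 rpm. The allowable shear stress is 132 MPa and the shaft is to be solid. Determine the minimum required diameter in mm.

ω = 2π·145/60 = 15.18 rad/s, so T = P/ω = 11200×10³ / 15.18 = 737600 N·m.
For a solid shaft τ_max = 16T/(πd³), so d = (16T/(π τ_allow))^(1/3) = (16·737600/(π·1.32×10^8))^(1/3) = 0.3053 m.

305 mm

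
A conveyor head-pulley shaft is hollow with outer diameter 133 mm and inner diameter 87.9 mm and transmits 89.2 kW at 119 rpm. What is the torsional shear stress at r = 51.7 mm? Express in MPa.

14.9 MPa

ω = 2π·119/60 = 12.46 rad/s, so T = P/ω = 89.2×10³ / 12.46 = 7158 N·m.
J = π(d_o⁴ − d_i⁴)/32 = π(0.133⁴ − 0.0879⁴)/32 = 2.486×10^-5 m⁴.
Shear stress varies linearly with radius: τ = T·r/J = 7158 × 0.0517 / 2.486×10^-5 = 1.489×10^7 Pa.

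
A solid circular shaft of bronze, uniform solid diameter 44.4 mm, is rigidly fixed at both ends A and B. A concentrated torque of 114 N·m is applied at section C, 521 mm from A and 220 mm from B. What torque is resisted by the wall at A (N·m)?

With uniform GJ and both ends fixed, compatibility θ_AC = θ_CB gives T_A·a = T_B·b, together with T_A + T_B = T₀.
T_A = T₀·b/(a+b) = 114.0·220/741.0 = 33.85 N·m; T_B = 80.15 N·m.

33.8 N·m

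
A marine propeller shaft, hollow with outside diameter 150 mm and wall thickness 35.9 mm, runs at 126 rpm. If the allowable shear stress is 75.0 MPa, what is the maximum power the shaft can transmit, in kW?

J = π(d_o⁴ − d_i⁴)/32 = π(0.150⁴ − 0.0782⁴)/32 = 4.603×10^-5 m⁴.
T_max = τ_allow·J/r = 7.50×10^7 × 4.603×10^-5 / 0.0750 = 46030 N·m.
ω = 2π·126/60 = 13.19 rad/s, so P_max = T_max·ω = 6.073×10^5 W.

607 kW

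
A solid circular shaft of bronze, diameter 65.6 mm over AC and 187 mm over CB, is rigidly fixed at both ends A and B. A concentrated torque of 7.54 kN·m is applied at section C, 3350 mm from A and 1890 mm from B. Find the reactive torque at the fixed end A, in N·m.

Compatibility: T_A·a/J_AC = T_B·b/J_CB with T_A + T_B = T₀.
J_AC = 1.82×10^-6 m⁴, J_CB = 1.20×10^-4 m⁴, so T_A = T₀·(J_AC/a)/((J_AC/a)+(J_CB/b)) = 63.88 N·m, T_B = 7476 N·m.

63.9 N·m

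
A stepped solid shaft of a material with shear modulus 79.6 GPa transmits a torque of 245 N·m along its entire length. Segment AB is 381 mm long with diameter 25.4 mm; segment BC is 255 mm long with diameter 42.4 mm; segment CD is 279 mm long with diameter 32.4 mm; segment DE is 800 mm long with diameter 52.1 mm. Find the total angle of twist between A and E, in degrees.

2.44°

J_AB = π(0.0254)⁴/32 = 4.09×10^-8 m⁴; J_BC = π(0.0424)⁴/32 = 3.17×10^-7 m⁴; J_CD = π(0.0324)⁴/32 = 1.08×10^-7 m⁴; J_DE = π(0.0521)⁴/32 = 7.23×10^-7 m⁴.
θ = (T/G)·Σ L_i/J_i = (245.0/79.6×10⁹)·(0.381/4.09×10^-8 + 0.255/3.17×10^-7 + 0.279/1.08×10^-7 + 0.800/7.23×10^-7) = 0.04251 rad.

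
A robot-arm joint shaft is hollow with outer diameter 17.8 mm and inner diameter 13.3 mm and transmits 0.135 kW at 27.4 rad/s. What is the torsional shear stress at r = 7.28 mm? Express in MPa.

5.29 MPa

ω = 27.4 rad/s, so T = P/ω = 0.135×10³ / 27.40 = 4.927 N·m.
J = π(d_o⁴ − d_i⁴)/32 = π(0.0178⁴ − 0.0133⁴)/32 = 6.784×10^-9 m⁴.
Shear stress varies linearly with radius: τ = T·r/J = 4.927 × 0.00728 / 6.784×10^-9 = 5.288×10^6 Pa.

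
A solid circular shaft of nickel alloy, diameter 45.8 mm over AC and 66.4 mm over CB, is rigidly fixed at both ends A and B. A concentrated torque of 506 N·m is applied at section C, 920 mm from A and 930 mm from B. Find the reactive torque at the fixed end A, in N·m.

Compatibility: T_A·a/J_AC = T_B·b/J_CB with T_A + T_B = T₀.
J_AC = 4.32×10^-7 m⁴, J_CB = 1.91×10^-6 m⁴, so T_A = T₀·(J_AC/a)/((J_AC/a)+(J_CB/b)) = 94.22 N·m, T_B = 411.8 N·m.

94.2 N·m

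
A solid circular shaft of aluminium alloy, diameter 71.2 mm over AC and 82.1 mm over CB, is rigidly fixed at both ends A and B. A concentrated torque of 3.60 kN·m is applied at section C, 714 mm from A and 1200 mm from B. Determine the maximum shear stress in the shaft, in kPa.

24800 kPa

Compatibility: T_A·a/J_AC = T_B·b/J_CB with T_A + T_B = T₀.
J_AC = 2.52×10^-6 m⁴, J_CB = 4.46×10^-6 m⁴, so T_A = T₀·(J_AC/a)/((J_AC/a)+(J_CB/b)) = 1754 N·m, T_B = 1846 N·m.
τ in each portion: τ_AC = 2.48×10^7 Pa, τ_CB = 1.70×10^7 Pa; maximum is in AC.
τ_max = T_AC·r/J = 1754·0.0356/2.52×10^-6 = 2.476×10^7 Pa.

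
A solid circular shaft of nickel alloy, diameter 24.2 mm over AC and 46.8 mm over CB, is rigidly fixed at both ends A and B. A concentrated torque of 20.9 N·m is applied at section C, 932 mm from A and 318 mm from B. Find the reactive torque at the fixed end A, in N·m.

Compatibility: T_A·a/J_AC = T_B·b/J_CB with T_A + T_B = T₀.
J_AC = 3.37×10^-8 m⁴, J_CB = 4.71×10^-7 m⁴, so T_A = T₀·(J_AC/a)/((J_AC/a)+(J_CB/b)) = 0.4977 N·m, T_B = 20.40 N·m.

0.498 N·m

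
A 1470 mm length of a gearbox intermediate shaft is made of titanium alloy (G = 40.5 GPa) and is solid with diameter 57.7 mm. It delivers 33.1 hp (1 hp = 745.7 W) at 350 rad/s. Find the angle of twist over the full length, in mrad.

ω = 350 rad/s, so T = P/ω = 33.1×745.7 / 350.0 = 70.52 N·m.
J = πd⁴/32 = π(0.0577)⁴/32 = 1.088×10^-6 m⁴.
θ = T·L/(G·J) = 70.52 × 1.47 / (40.5×10⁹ × 1.088×10^-6) = 2.352×10^-3 rad.

2.35 mrad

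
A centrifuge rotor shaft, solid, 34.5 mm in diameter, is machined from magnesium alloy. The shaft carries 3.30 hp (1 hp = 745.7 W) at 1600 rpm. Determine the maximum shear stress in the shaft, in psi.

ω = 2π·1600/60 = 167.6 rad/s, so T = P/ω = 3.30×745.7 / 167.6 = 14.69 N·m.
J = πd⁴/32 = π(0.0345)⁴/32 = 1.391×10^-7 m⁴.
τ_max = T·r/J = 14.69 × 0.0173 / 1.391×10^-7 = 1.822×10^6 Pa.

264 psi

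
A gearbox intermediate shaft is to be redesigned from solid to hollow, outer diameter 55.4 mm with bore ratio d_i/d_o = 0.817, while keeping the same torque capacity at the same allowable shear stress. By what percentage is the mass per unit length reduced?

Equal τ_max and T ⇒ the solid shaft needs d_s³ = d_o³(1−k⁴), so d_s = 55.4·(1−0.817⁴)^(1/3) = 45.51 mm.
Area ratio A_h/A_s = d_o²(1−k²)/d_s² = (1−k²)/(1−k⁴)^(2/3) = 0.4927.
Mass saving = 1 − 0.4927 = 50.7 %.

50.7 %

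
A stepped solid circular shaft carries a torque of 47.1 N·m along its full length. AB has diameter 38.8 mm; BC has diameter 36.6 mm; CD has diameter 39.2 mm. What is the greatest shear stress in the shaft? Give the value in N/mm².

Under the same torque, τ_max = 16T/(πd³) is largest where d is smallest — segment BC (d = 36.6 mm).
τ_max = 16·47.10/(π·(0.0366)³) = 4.893×10^6 Pa.

4.89 N/mm²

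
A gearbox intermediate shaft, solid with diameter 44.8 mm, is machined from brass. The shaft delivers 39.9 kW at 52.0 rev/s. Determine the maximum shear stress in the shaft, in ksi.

ω = 2π·52.0 = 326.7 rad/s, so T = P/ω = 39.9×10³ / 326.7 = 122.1 N·m.
J = πd⁴/32 = π(0.0448)⁴/32 = 3.955×10^-7 m⁴.
τ_max = T·r/J = 122.1 × 0.0224 / 3.955×10^-7 = 6.917×10^6 Pa.

1.00 ksi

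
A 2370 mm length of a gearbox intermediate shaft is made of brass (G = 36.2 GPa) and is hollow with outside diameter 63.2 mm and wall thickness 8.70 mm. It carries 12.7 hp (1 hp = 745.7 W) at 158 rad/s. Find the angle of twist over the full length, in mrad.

3.46 mrad

ω = 158 rad/s, so T = P/ω = 12.7×745.7 / 158.0 = 59.94 N·m.
J = π(d_o⁴ − d_i⁴)/32 = π(0.0632⁴ − 0.0458⁴)/32 = 1.134×10^-6 m⁴.
θ = T·L/(G·J) = 59.94 × 2.37 / (36.2×10⁹ × 1.134×10^-6) = 3.460×10^-3 rad.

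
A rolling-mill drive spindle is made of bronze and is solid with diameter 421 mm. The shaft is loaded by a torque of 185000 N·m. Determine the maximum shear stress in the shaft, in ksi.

J = πd⁴/32 = π(0.421)⁴/32 = 3.084×10^-3 m⁴.
τ_max = T·r/J = 185000 × 0.210 / 3.084×10^-3 = 1.263×10^7 Pa.

1.83 ksi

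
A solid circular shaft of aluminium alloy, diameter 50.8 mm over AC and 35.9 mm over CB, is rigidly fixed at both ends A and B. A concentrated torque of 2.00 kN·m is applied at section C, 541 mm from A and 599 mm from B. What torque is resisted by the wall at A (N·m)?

1630 N·m

Compatibility: T_A·a/J_AC = T_B·b/J_CB with T_A + T_B = T₀.
J_AC = 6.54×10^-7 m⁴, J_CB = 1.63×10^-7 m⁴, so T_A = T₀·(J_AC/a)/((J_AC/a)+(J_CB/b)) = 1632 N·m, T_B = 367.7 N·m.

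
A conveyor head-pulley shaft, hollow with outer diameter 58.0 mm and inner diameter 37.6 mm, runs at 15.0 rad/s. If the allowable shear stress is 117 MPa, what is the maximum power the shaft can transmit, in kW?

55.4 kW

J = π(d_o⁴ − d_i⁴)/32 = π(0.0580⁴ − 0.0376⁴)/32 = 9.148×10^-7 m⁴.
T_max = τ_allow·J/r = 1.17×10^8 × 9.148×10^-7 / 0.0290 = 3691 N·m.
ω = 15.0 rad/s, so P_max = T_max·ω = 5.536×10^4 W.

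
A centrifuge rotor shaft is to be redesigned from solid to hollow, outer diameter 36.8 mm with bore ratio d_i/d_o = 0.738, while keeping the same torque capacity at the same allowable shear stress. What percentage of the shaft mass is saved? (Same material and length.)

Equal τ_max and T ⇒ the solid shaft needs d_s³ = d_o³(1−k⁴), so d_s = 36.8·(1−0.738⁴)^(1/3) = 32.73 mm.
Area ratio A_h/A_s = d_o²(1−k²)/d_s² = (1−k²)/(1−k⁴)^(2/3) = 0.5757.
Mass saving = 1 − 0.5757 = 42.4 %.

42.4 %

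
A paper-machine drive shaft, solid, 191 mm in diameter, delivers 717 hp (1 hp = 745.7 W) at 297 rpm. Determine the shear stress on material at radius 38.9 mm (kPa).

5120 kPa

ω = 2π·297/60 = 31.10 rad/s, so T = P/ω = 717×745.7 / 31.10 = 17190 N·m.
J = πd⁴/32 = π(0.191)⁴/32 = 1.307×10^-4 m⁴.
Shear stress varies linearly with radius: τ = T·r/J = 17190 × 0.0389 / 1.307×10^-4 = 5.118×10^6 Pa.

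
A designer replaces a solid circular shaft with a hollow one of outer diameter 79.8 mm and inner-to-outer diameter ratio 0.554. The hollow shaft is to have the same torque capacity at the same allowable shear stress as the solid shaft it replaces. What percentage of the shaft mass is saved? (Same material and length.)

26.0 %

Equal τ_max and T ⇒ the solid shaft needs d_s³ = d_o³(1−k⁴), so d_s = 79.8·(1−0.554⁴)^(1/3) = 77.21 mm.
Area ratio A_h/A_s = d_o²(1−k²)/d_s² = (1−k²)/(1−k⁴)^(2/3) = 0.7403.
Mass saving = 1 − 0.7403 = 26.0 %.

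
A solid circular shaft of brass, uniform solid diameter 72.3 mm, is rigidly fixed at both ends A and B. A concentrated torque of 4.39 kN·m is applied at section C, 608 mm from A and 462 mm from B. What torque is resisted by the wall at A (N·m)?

With uniform GJ and both ends fixed, compatibility θ_AC = θ_CB gives T_A·a = T_B·b, together with T_A + T_B = T₀.
T_A = T₀·b/(a+b) = 4390·462/1070 = 1895 N·m; T_B = 2495 N·m.

1900 N·m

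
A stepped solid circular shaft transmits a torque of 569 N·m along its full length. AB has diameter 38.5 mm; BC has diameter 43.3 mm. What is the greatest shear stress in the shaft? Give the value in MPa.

Under the same torque, τ_max = 16T/(πd³) is largest where d is smallest — segment AB (d = 38.5 mm).
τ_max = 16·569.0/(π·(0.0385)³) = 5.078×10^7 Pa.

50.8 MPa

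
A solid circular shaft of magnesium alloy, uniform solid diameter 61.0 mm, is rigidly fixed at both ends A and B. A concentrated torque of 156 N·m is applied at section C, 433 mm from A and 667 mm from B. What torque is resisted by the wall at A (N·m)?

With uniform GJ and both ends fixed, compatibility θ_AC = θ_CB gives T_A·a = T_B·b, together with T_A + T_B = T₀.
T_A = T₀·b/(a+b) = 156.0·667/1100 = 94.59 N·m; T_B = 61.41 N·m.

94.6 N·m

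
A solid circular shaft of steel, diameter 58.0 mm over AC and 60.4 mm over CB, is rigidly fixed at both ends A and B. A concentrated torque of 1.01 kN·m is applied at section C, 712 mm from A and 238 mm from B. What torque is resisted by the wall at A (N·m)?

224 N·m

Compatibility: T_A·a/J_AC = T_B·b/J_CB with T_A + T_B = T₀.
J_AC = 1.11×10^-6 m⁴, J_CB = 1.31×10^-6 m⁴, so T_A = T₀·(J_AC/a)/((J_AC/a)+(J_CB/b)) = 223.5 N·m, T_B = 786.5 N·m.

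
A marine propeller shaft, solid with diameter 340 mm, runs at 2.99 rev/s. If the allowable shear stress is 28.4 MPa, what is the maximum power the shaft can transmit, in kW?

J = πd⁴/32 = π(0.340)⁴/32 = 1.312×10^-3 m⁴.
T_max = τ_allow·J/r = 2.84×10^7 × 1.312×10^-3 / 0.170 = 219200 N·m.
ω = 2π·2.99 = 18.79 rad/s, so P_max = T_max·ω = 4.118×10^6 W.

4120 kW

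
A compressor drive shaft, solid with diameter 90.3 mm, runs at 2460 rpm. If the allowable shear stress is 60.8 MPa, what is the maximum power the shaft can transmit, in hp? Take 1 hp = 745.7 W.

3040 hp

J = πd⁴/32 = π(0.0903)⁴/32 = 6.528×10^-6 m⁴.
T_max = τ_allow·J/r = 6.08×10^7 × 6.528×10^-6 / 0.0451 = 8790 N·m.
ω = 2π·2460/60 = 257.6 rad/s, so P_max = T_max·ω = 2.264×10^6 W.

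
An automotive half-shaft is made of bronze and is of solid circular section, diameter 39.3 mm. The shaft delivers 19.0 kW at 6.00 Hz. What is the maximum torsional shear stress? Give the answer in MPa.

ω = 2π·6.00 = 37.70 rad/s, so T = P/ω = 19.0×10³ / 37.70 = 504.0 N·m.
J = πd⁴/32 = π(0.0393)⁴/32 = 2.342×10^-7 m⁴.
τ_max = T·r/J = 504.0 × 0.0196 / 2.342×10^-7 = 4.229×10^7 Pa.

42.3 MPa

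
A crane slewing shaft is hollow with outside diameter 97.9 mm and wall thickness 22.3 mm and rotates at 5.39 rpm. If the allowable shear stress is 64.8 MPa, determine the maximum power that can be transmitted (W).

J = π(d_o⁴ − d_i⁴)/32 = π(0.0979⁴ − 0.0533⁴)/32 = 8.226×10^-6 m⁴.
T_max = τ_allow·J/r = 6.48×10^7 × 8.226×10^-6 / 0.0490 = 10890 N·m.
ω = 2π·5.39/60 = 0.5644 rad/s, so P_max = T_max·ω = 6147 W.

6150 W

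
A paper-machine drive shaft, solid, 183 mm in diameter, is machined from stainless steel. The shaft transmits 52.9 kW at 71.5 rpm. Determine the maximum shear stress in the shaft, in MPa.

5.87 MPa

ω = 2π·71.5/60 = 7.487 rad/s, so T = P/ω = 52.9×10³ / 7.487 = 7065 N·m.
J = πd⁴/32 = π(0.183)⁴/32 = 1.101×10^-4 m⁴.
τ_max = T·r/J = 7065 × 0.0915 / 1.101×10^-4 = 5.871×10^6 Pa.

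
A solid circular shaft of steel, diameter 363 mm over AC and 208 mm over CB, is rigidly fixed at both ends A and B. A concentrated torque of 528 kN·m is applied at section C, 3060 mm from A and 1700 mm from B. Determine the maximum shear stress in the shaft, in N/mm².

48.6 N/mm²

Compatibility: T_A·a/J_AC = T_B·b/J_CB with T_A + T_B = T₀.
J_AC = 1.70×10^-3 m⁴, J_CB = 1.84×10^-4 m⁴, so T_A = T₀·(J_AC/a)/((J_AC/a)+(J_CB/b)) = 442200 N·m, T_B = 85810 N·m.
τ in each portion: τ_AC = 4.71×10^7 Pa, τ_CB = 4.86×10^7 Pa; maximum is in CB.
τ_max = T_CB·r/J = 85810·0.104/1.84×10^-4 = 4.856×10^7 Pa.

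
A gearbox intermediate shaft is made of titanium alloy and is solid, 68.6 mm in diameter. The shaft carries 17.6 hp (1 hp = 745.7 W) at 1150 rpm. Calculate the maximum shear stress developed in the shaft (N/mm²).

ω = 2π·1150/60 = 120.4 rad/s, so T = P/ω = 17.6×745.7 / 120.4 = 109.0 N·m.
J = πd⁴/32 = π(0.0686)⁴/32 = 2.174×10^-6 m⁴.
τ_max = T·r/J = 109.0 × 0.0343 / 2.174×10^-6 = 1.719×10^6 Pa.

1.72 N/mm²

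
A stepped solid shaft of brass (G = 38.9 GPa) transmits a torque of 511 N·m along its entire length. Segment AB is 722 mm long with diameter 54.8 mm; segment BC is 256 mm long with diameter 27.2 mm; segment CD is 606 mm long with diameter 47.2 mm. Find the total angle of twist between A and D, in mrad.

89.6 mrad

J_AB = π(0.0548)⁴/32 = 8.85×10^-7 m⁴; J_BC = π(0.0272)⁴/32 = 5.37×10^-8 m⁴; J_CD = π(0.0472)⁴/32 = 4.87×10^-7 m⁴.
θ = (T/G)·Σ L_i/J_i = (511.0/38.9×10⁹)·(0.722/8.85×10^-7 + 0.256/5.37×10^-8 + 0.606/4.87×10^-7) = 0.08963 rad.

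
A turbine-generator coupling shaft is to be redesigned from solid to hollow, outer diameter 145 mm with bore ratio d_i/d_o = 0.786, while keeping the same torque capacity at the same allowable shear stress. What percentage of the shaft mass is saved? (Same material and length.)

Equal τ_max and T ⇒ the solid shaft needs d_s³ = d_o³(1−k⁴), so d_s = 145·(1−0.786⁴)^(1/3) = 123.5 mm.
Area ratio A_h/A_s = d_o²(1−k²)/d_s² = (1−k²)/(1−k⁴)^(2/3) = 0.5266.
Mass saving = 1 − 0.5266 = 47.3 %.

47.3 %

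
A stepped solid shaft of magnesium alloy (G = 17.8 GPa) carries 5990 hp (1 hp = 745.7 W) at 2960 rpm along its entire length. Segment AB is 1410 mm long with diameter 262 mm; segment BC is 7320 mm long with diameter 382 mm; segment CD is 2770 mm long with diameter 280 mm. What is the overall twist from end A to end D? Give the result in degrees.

0.517°

ω = 2π·2960/60 = 310.0 rad/s, so T = P/ω = 5990×745.7 / 310.0 = 14410 N·m.
J_AB = π(0.262)⁴/32 = 4.63×10^-4 m⁴; J_BC = π(0.382)⁴/32 = 2.09×10^-3 m⁴; J_CD = π(0.280)⁴/32 = 6.03×10^-4 m⁴.
θ = (T/G)·Σ L_i/J_i = (14410/17.8×10⁹)·(1.41/4.63×10^-4 + 7.32/2.09×10^-3 + 2.77/6.03×10^-4) = 9.018×10^-3 rad.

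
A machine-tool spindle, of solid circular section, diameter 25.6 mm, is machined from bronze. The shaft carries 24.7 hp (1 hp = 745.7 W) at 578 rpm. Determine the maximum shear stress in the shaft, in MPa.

92.4 MPa

ω = 2π·578/60 = 60.53 rad/s, so T = P/ω = 24.7×745.7 / 60.53 = 304.3 N·m.
J = πd⁴/32 = π(0.0256)⁴/32 = 4.217×10^-8 m⁴.
τ_max = T·r/J = 304.3 × 0.0128 / 4.217×10^-8 = 9.238×10^7 Pa.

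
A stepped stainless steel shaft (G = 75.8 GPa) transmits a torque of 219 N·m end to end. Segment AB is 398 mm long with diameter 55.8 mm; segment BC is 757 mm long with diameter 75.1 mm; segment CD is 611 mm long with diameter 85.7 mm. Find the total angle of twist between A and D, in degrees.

0.128°

J_AB = π(0.0558)⁴/32 = 9.52×10^-7 m⁴; J_BC = π(0.0751)⁴/32 = 3.12×10^-6 m⁴; J_CD = π(0.0857)⁴/32 = 5.30×10^-6 m⁴.
θ = (T/G)·Σ L_i/J_i = (219.0/75.8×10⁹)·(0.398/9.52×10^-7 + 0.757/3.12×10^-6 + 0.611/5.30×10^-6) = 2.242×10^-3 rad.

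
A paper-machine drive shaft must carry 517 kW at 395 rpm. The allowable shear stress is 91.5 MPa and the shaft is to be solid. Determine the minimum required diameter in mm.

88.6 mm

ω = 2π·395/60 = 41.36 rad/s, so T = P/ω = 517×10³ / 41.36 = 12500 N·m.
For a solid shaft τ_max = 16T/(πd³), so d = (16T/(π τ_allow))^(1/3) = (16·12500/(π·9.15×10^7))^(1/3) = 0.08861 m.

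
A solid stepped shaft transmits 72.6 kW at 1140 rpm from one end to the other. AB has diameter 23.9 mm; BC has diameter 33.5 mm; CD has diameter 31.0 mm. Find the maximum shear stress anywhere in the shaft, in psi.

32900 psi

ω = 2π·1140/60 = 119.4 rad/s, so T = P/ω = 72.6×10³ / 119.4 = 608.1 N·m.
Under the same torque, τ_max = 16T/(πd³) is largest where d is smallest — segment AB (d = 23.9 mm).
τ_max = 16·608.1/(π·(0.0239)³) = 2.269×10^8 Pa.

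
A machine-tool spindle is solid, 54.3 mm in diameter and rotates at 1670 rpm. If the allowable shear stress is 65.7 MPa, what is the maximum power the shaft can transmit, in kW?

J = πd⁴/32 = π(0.0543)⁴/32 = 8.535×10^-7 m⁴.
T_max = τ_allow·J/r = 6.57×10^7 × 8.535×10^-7 / 0.0271 = 2065 N·m.
ω = 2π·1670/60 = 174.9 rad/s, so P_max = T_max·ω = 3.612×10^5 W.

361 kW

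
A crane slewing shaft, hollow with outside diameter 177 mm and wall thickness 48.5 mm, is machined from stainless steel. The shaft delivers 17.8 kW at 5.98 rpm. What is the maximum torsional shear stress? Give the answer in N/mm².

27.2 N/mm²

ω = 2π·5.98/60 = 0.6262 rad/s, so T = P/ω = 17.8×10³ / 0.6262 = 28420 N·m.
J = π(d_o⁴ − d_i⁴)/32 = π(0.177⁴ − 0.0800⁴)/32 = 9.234×10^-5 m⁴.
τ_max = T·r/J = 28420 × 0.0885 / 9.234×10^-5 = 2.724×10^7 Pa.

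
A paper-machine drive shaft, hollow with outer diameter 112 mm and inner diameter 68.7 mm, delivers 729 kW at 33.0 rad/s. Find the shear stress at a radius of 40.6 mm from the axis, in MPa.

ω = 33.0 rad/s, so T = P/ω = 729×10³ / 33.00 = 22090 N·m.
J = π(d_o⁴ − d_i⁴)/32 = π(0.112⁴ − 0.0687⁴)/32 = 1.326×10^-5 m⁴.
Shear stress varies linearly with radius: τ = T·r/J = 22090 × 0.0406 / 1.326×10^-5 = 6.763×10^7 Pa.

67.6 MPa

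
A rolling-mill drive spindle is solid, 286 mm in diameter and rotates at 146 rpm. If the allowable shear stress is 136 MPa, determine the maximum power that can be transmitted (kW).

J = πd⁴/32 = π(0.286)⁴/32 = 6.568×10^-4 m⁴.
T_max = τ_allow·J/r = 1.36×10^8 × 6.568×10^-4 / 0.143 = 624700 N·m.
ω = 2π·146/60 = 15.29 rad/s, so P_max = T_max·ω = 9.551×10^6 W.

9550 kW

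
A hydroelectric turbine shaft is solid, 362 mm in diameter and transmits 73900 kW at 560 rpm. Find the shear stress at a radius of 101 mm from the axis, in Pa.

7.55e7 Pa

ω = 2π·560/60 = 58.64 rad/s, so T = P/ω = 73900×10³ / 58.64 = 1.260e6 N·m.
J = πd⁴/32 = π(0.362)⁴/32 = 1.686×10^-3 m⁴.
Shear stress varies linearly with radius: τ = T·r/J = 1.260e6 × 0.101 / 1.686×10^-3 = 7.549×10^7 Pa.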